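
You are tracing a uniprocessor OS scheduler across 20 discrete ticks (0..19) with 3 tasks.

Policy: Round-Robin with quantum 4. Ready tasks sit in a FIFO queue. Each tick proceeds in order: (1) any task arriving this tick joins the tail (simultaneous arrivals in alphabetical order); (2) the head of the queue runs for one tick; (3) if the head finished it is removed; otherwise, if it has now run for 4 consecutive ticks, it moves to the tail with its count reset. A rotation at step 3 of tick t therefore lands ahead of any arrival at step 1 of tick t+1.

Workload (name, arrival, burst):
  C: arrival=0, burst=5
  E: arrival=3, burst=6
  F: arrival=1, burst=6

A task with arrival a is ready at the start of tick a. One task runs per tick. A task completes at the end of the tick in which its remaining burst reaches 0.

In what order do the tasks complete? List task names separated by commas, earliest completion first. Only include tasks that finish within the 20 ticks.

completion order = C, F, E

t=0: queue=[C] q_used=0 → run C
t=1: queue=[C,F] q_used=1 → run C
t=2: queue=[C,F] q_used=2 → run C
t=3: queue=[C,F,E] q_used=3 → run C
t=4: queue=[F,E,C] q_used=0 → run F
t=5: queue=[F,E,C] q_used=1 → run F
t=6: queue=[F,E,C] q_used=2 → run F
t=7: queue=[F,E,C] q_used=3 → run F
t=8: queue=[E,C,F] q_used=0 → run E
t=9: queue=[E,C,F] q_used=1 → run E
t=10: queue=[E,C,F] q_used=2 → run E
t=11: queue=[E,C,F] q_used=3 → run E
t=12: queue=[C,F,E] q_used=0 → run C
t=13: queue=[F,E] q_used=0 → run F
t=14: queue=[F,E] q_used=1 → run F
t=15: queue=[E] q_used=0 → run E
t=16: queue=[E] q_used=1 → run E
t=17: (idle)
t=18: (idle)
t=19: (idle)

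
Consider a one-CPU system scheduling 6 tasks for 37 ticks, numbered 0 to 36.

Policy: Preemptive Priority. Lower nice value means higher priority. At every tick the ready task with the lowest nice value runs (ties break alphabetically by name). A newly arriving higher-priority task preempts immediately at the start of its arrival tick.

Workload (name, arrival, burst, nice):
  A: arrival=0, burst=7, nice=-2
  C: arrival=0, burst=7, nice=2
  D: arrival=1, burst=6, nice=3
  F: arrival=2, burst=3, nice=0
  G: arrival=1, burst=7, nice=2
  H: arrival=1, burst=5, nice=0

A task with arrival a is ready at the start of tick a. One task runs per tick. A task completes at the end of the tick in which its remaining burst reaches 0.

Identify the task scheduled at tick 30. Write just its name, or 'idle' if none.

running at tick 30 = D

t=0: ready={A,C} → run A
t=1: ready={A,C,D,G,H} → run A
t=2: ready={A,C,D,F,G,H} → run A
t=3: ready={A,C,D,F,G,H} → run A
t=4: ready={A,C,D,F,G,H} → run A
t=5: ready={A,C,D,F,G,H} → run A
t=6: ready={A,C,D,F,G,H} → run A
t=7: ready={C,D,F,G,H} → run F
t=8: ready={C,D,F,G,H} → run F
t=9: ready={C,D,F,G,H} → run F
t=10: ready={C,D,G,H} → run H
t=11: ready={C,D,G,H} → run H
t=12: ready={C,D,G,H} → run H
t=13: ready={C,D,G,H} → run H
t=14: ready={C,D,G,H} → run H
t=15: ready={C,D,G} → run C
t=16: ready={C,D,G} → run C
t=17: ready={C,D,G} → run C
t=18: ready={C,D,G} → run C
t=19: ready={C,D,G} → run C
t=20: ready={C,D,G} → run C
t=21: ready={C,D,G} → run C
t=22: ready={D,G} → run G
t=23: ready={D,G} → run G
t=24: ready={D,G} → run G
t=25: ready={D,G} → run G
t=26: ready={D,G} → run G
t=27: ready={D,G} → run G
t=28: ready={D,G} → run G
t=29: ready={D} → run D
t=30: ready={D} → run D
t=31: ready={D} → run D
t=32: ready={D} → run D
t=33: ready={D} → run D
t=34: ready={D} → run D
t=35: (idle)
t=36: (idle)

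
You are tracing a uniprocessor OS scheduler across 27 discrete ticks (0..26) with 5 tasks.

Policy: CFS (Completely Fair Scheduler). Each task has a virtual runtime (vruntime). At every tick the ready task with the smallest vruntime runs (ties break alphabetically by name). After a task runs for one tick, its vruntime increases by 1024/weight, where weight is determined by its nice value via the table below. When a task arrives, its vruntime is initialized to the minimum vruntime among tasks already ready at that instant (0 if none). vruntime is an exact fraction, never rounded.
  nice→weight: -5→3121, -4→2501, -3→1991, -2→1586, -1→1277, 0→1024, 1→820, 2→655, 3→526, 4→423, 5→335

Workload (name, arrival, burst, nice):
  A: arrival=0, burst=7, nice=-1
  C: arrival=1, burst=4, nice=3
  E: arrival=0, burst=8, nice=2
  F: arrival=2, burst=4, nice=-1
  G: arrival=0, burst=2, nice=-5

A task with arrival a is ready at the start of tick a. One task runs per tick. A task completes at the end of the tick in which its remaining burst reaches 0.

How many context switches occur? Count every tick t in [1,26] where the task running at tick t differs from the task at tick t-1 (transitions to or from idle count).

context switches = 21

t=0: vr[A=0 E=0 G=0] → run A
t=1: vr[A=1024/1277 C=0 E=0 G=0] → run C
t=2: vr[A=1024/1277 C=512/263 E=0 F=0 G=0] → run E
t=3: vr[A=1024/1277 C=512/263 E=1024/655 F=0 G=0] → run F
t=4: vr[A=1024/1277 C=512/263 E=1024/655 F=1024/1277 G=0] → run G
t=5: vr[A=1024/1277 C=512/263 E=1024/655 F=1024/1277 G=1024/3121] → run G
t=6: vr[A=1024/1277 C=512/263 E=1024/655 F=1024/1277] → run A
t=7: vr[A=2048/1277 C=512/263 E=1024/655 F=1024/1277] → run F
t=8: vr[A=2048/1277 C=512/263 E=1024/655 F=2048/1277] → run E
t=9: vr[A=2048/1277 C=512/263 E=2048/655 F=2048/1277] → run A
t=10: vr[A=3072/1277 C=512/263 E=2048/655 F=2048/1277] → run F
t=11: vr[A=3072/1277 C=512/263 E=2048/655 F=3072/1277] → run C
t=12: vr[A=3072/1277 C=1024/263 E=2048/655 F=3072/1277] → run A
t=13: vr[A=4096/1277 C=1024/263 E=2048/655 F=3072/1277] → run F
t=14: vr[A=4096/1277 C=1024/263 E=2048/655] → run E
t=15: vr[A=4096/1277 C=1024/263 E=3072/655] → run A
t=16: vr[A=5120/1277 C=1024/263 E=3072/655] → run C
t=17: vr[A=5120/1277 C=1536/263 E=3072/655] → run A
t=18: vr[A=6144/1277 C=1536/263 E=3072/655] → run E
t=19: vr[A=6144/1277 C=1536/263 E=4096/655] → run A
t=20: vr[C=1536/263 E=4096/655] → run C
t=21: vr[E=4096/655] → run E
t=22: vr[E=1024/131] → run E
t=23: vr[E=6144/655] → run E
t=24: vr[E=7168/655] → run E
t=25: (idle)
t=26: (idle)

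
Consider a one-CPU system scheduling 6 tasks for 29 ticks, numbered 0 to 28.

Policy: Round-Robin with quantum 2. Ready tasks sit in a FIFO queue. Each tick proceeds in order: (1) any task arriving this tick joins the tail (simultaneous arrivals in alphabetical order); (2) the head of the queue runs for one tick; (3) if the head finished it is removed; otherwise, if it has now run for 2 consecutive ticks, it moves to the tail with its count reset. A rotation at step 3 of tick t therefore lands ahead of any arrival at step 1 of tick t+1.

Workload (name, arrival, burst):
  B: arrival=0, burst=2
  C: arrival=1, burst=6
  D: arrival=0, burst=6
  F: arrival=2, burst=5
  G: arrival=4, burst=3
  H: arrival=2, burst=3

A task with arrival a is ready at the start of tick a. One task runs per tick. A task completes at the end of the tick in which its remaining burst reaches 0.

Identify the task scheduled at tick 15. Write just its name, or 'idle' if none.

t=0: queue=[B,D] q_used=0 → run B
t=1: queue=[B,D,C] q_used=1 → run B
t=2: queue=[D,C,F,H] q_used=0 → run D
t=3: queue=[D,C,F,H] q_used=1 → run D
t=4: queue=[C,F,H,D,G] q_used=0 → run C
t=5: queue=[C,F,H,D,G] q_used=1 → run C
t=6: queue=[F,H,D,G,C] q_used=0 → run F
t=7: queue=[F,H,D,G,C] q_used=1 → run F
t=8: queue=[H,D,G,C,F] q_used=0 → run H
t=9: queue=[H,D,G,C,F] q_used=1 → run H
t=10: queue=[D,G,C,F,H] q_used=0 → run D
t=11: queue=[D,G,C,F,H] q_used=1 → run D
t=12: queue=[G,C,F,H,D] q_used=0 → run G
t=13: queue=[G,C,F,H,D] q_used=1 → run G
t=14: queue=[C,F,H,D,G] q_used=0 → run C
t=15: queue=[C,F,H,D,G] q_used=1 → run C
t=16: queue=[F,H,D,G,C] q_used=0 → run F
t=17: queue=[F,H,D,G,C] q_used=1 → run F
t=18: queue=[H,D,G,C,F] q_used=0 → run H
t=19: queue=[D,G,C,F] q_used=0 → run D
t=20: queue=[D,G,C,F] q_used=1 → run D
t=21: queue=[G,C,F] q_used=0 → run G
t=22: queue=[C,F] q_used=0 → run C
t=23: queue=[C,F] q_used=1 → run C
t=24: queue=[F] q_used=0 → run F
t=25: (idle)
t=26: (idle)
t=27: (idle)
t=28: (idle)

running at tick 15 = C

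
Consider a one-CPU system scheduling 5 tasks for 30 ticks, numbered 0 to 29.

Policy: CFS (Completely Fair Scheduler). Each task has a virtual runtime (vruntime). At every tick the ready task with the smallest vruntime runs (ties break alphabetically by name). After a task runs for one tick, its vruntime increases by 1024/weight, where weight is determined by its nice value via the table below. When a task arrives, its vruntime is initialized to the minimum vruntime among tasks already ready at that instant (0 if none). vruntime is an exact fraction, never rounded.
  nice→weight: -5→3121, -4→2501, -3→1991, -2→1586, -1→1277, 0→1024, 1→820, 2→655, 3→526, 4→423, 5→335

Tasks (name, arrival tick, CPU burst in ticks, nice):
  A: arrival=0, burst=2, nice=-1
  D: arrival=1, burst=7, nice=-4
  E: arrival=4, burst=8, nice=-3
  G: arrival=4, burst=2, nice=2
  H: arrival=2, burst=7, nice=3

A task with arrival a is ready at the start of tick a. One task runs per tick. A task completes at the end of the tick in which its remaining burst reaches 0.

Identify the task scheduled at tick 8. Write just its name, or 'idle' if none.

running at tick 8 = E

t=0: vr[A=0] → run A
t=1: vr[A=1024/1277 D=1024/1277] → run A
t=2: vr[D=1024/1277 H=1024/1277] → run D
t=3: vr[D=3868672/3193777 H=1024/1277] → run H
t=4: vr[D=3868672/3193777 E=3868672/3193777 G=3868672/3193777 H=923136/335851] → run D
t=5: vr[D=5176320/3193777 E=3868672/3193777 G=3868672/3193777 H=923136/335851] → run E
t=6: vr[D=5176320/3193777 E=10972953600/6358810007 G=3868672/3193777 H=923136/335851] → run G
t=7: vr[D=5176320/3193777 E=10972953600/6358810007 G=5804407808/2091923935 H=923136/335851] → run D
t=8: vr[D=6483968/3193777 E=10972953600/6358810007 G=5804407808/2091923935 H=923136/335851] → run E
t=9: vr[D=6483968/3193777 E=14243381248/6358810007 G=5804407808/2091923935 H=923136/335851] → run D
t=10: vr[D=7791616/3193777 E=14243381248/6358810007 G=5804407808/2091923935 H=923136/335851] → run E
t=11: vr[D=7791616/3193777 E=17513808896/6358810007 G=5804407808/2091923935 H=923136/335851] → run D
t=12: vr[D=9099264/3193777 E=17513808896/6358810007 G=5804407808/2091923935 H=923136/335851] → run H
t=13: vr[D=9099264/3193777 E=17513808896/6358810007 G=5804407808/2091923935 H=1576960/335851] → run E
t=14: vr[D=9099264/3193777 E=20784236544/6358810007 G=5804407808/2091923935 H=1576960/335851] → run G
t=15: vr[D=9099264/3193777 E=20784236544/6358810007 H=1576960/335851] → run D
t=16: vr[D=10406912/3193777 E=20784236544/6358810007 H=1576960/335851] → run D
t=17: vr[E=20784236544/6358810007 H=1576960/335851] → run E
t=18: vr[E=24054664192/6358810007 H=1576960/335851] → run E
t=19: vr[E=27325091840/6358810007 H=1576960/335851] → run E
t=20: vr[E=30595519488/6358810007 H=1576960/335851] → run H
t=21: vr[E=30595519488/6358810007 H=2230784/335851] → run E
t=22: vr[H=2230784/335851] → run H
t=23: vr[H=2884608/335851] → run H
t=24: vr[H=3538432/335851] → run H
t=25: vr[H=4192256/335851] → run H
t=26: (idle)
t=27: (idle)
t=28: (idle)
t=29: (idle)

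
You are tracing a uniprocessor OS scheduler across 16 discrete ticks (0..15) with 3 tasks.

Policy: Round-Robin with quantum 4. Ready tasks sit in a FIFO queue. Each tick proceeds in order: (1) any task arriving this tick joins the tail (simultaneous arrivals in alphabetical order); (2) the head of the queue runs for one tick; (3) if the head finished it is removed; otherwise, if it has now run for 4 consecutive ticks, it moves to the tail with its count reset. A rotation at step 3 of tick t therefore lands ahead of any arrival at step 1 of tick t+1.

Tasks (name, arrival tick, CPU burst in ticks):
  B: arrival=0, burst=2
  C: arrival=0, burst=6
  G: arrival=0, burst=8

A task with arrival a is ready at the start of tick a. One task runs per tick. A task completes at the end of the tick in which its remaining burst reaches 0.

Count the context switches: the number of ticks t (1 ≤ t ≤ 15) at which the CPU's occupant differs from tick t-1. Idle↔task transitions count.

t=0: queue=[B,C,G] q_used=0 → run B
t=1: queue=[B,C,G] q_used=1 → run B
t=2: queue=[C,G] q_used=0 → run C
t=3: queue=[C,G] q_used=1 → run C
t=4: queue=[C,G] q_used=2 → run C
t=5: queue=[C,G] q_used=3 → run C
t=6: queue=[G,C] q_used=0 → run G
t=7: queue=[G,C] q_used=1 → run G
t=8: queue=[G,C] q_used=2 → run G
t=9: queue=[G,C] q_used=3 → run G
t=10: queue=[C,G] q_used=0 → run C
t=11: queue=[C,G] q_used=1 → run C
t=12: queue=[G] q_used=0 → run G
t=13: queue=[G] q_used=1 → run G
t=14: queue=[G] q_used=2 → run G
t=15: queue=[G] q_used=3 → run G

context switches = 4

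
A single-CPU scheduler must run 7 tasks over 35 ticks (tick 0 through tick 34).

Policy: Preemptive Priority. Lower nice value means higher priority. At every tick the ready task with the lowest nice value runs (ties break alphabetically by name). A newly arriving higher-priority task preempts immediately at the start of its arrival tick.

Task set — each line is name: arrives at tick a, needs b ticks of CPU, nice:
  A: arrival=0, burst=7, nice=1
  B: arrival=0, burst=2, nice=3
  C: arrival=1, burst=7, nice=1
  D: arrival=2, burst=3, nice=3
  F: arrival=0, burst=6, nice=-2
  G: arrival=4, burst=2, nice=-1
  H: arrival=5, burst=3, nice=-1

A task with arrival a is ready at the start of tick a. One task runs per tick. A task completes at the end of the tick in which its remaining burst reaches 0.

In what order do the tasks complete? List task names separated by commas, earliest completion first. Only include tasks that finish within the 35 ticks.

completion order = F, G, H, A, C, B, D

t=0: ready={A,B,F} → run F
t=1: ready={A,B,C,F} → run F
t=2: ready={A,B,C,D,F} → run F
t=3: ready={A,B,C,D,F} → run F
t=4: ready={A,B,C,D,F,G} → run F
t=5: ready={A,B,C,D,F,G,H} → run F
t=6: ready={A,B,C,D,G,H} → run G
t=7: ready={A,B,C,D,G,H} → run G
t=8: ready={A,B,C,D,H} → run H
t=9: ready={A,B,C,D,H} → run H
t=10: ready={A,B,C,D,H} → run H
t=11: ready={A,B,C,D} → run A
t=12: ready={A,B,C,D} → run A
t=13: ready={A,B,C,D} → run A
t=14: ready={A,B,C,D} → run A
t=15: ready={A,B,C,D} → run A
t=16: ready={A,B,C,D} → run A
t=17: ready={A,B,C,D} → run A
t=18: ready={B,C,D} → run C
t=19: ready={B,C,D} → run C
t=20: ready={B,C,D} → run C
t=21: ready={B,C,D} → run C
t=22: ready={B,C,D} → run C
t=23: ready={B,C,D} → run C
t=24: ready={B,C,D} → run C
t=25: ready={B,D} → run B
t=26: ready={B,D} → run B
t=27: ready={D} → run D
t=28: ready={D} → run D
t=29: ready={D} → run D
t=30: (idle)
t=31: (idle)
t=32: (idle)
t=33: (idle)
t=34: (idle)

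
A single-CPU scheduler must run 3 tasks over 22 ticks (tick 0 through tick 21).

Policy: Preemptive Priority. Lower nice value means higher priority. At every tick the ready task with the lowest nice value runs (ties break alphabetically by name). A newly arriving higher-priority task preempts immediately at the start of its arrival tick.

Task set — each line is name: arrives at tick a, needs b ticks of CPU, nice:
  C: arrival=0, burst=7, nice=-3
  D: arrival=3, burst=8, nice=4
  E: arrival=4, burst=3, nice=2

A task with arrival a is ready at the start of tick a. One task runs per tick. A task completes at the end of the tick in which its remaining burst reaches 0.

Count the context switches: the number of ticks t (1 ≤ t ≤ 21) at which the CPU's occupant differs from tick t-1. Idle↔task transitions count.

t=0: ready={C} → run C
t=1: ready={C} → run C
t=2: ready={C} → run C
t=3: ready={C,D} → run C
t=4: ready={C,D,E} → run C
t=5: ready={C,D,E} → run C
t=6: ready={C,D,E} → run C
t=7: ready={D,E} → run E
t=8: ready={D,E} → run E
t=9: ready={D,E} → run E
t=10: ready={D} → run D
t=11: ready={D} → run D
t=12: ready={D} → run D
t=13: ready={D} → run D
t=14: ready={D} → run D
t=15: ready={D} → run D
t=16: ready={D} → run D
t=17: ready={D} → run D
t=18: (idle)
t=19: (idle)
t=20: (idle)
t=21: (idle)

context switches = 3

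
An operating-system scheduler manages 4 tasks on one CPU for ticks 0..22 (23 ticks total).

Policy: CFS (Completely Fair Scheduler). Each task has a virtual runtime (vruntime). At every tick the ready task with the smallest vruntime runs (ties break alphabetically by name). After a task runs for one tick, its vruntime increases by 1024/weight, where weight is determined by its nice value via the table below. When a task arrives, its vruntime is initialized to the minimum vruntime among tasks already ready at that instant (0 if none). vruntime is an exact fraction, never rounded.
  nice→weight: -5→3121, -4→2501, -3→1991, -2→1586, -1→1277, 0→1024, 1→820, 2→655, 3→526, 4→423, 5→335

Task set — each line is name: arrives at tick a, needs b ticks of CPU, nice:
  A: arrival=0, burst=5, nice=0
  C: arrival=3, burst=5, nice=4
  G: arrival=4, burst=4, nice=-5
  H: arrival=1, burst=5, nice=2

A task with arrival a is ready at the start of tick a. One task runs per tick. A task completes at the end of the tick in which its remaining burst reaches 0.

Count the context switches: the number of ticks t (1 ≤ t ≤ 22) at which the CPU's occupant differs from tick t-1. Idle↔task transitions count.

t=0: vr[A=0] → run A
t=1: vr[A=1 H=1] → run A
t=2: vr[A=2 H=1] → run H
t=3: vr[A=2 C=2 H=1679/655] → run A
t=4: vr[A=3 C=2 G=2 H=1679/655] → run C
t=5: vr[A=3 C=1870/423 G=2 H=1679/655] → run G
t=6: vr[A=3 C=1870/423 G=7266/3121 H=1679/655] → run G
t=7: vr[A=3 C=1870/423 G=8290/3121 H=1679/655] → run H
t=8: vr[A=3 C=1870/423 G=8290/3121 H=2703/655] → run G
t=9: vr[A=3 C=1870/423 G=9314/3121 H=2703/655] → run G
t=10: vr[A=3 C=1870/423 H=2703/655] → run A
t=11: vr[A=4 C=1870/423 H=2703/655] → run A
t=12: vr[C=1870/423 H=2703/655] → run H
t=13: vr[C=1870/423 H=3727/655] → run C
t=14: vr[C=2894/423 H=3727/655] → run H
t=15: vr[C=2894/423 H=4751/655] → run C
t=16: vr[C=1306/141 H=4751/655] → run H
t=17: vr[C=1306/141] → run C
t=18: vr[C=4942/423] → run C
t=19: (idle)
t=20: (idle)
t=21: (idle)
t=22: (idle)

context switches = 14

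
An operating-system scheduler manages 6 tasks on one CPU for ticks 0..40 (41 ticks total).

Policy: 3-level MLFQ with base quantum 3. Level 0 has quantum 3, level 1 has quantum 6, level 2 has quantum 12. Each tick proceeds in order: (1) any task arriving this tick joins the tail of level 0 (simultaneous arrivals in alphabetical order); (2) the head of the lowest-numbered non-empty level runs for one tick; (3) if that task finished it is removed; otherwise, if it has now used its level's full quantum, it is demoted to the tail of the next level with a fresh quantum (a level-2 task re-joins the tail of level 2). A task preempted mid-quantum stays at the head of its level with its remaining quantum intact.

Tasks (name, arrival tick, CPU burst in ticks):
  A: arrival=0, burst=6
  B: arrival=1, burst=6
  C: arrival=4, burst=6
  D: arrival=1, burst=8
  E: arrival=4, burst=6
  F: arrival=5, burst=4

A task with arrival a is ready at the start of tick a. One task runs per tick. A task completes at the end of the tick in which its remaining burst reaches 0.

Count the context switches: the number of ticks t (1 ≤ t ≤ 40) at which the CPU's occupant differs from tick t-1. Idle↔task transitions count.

context switches = 12

t=0: L0/L1/L2 = A/-/- → run A
t=1: L0/L1/L2 = ABD/-/- → run A
t=2: L0/L1/L2 = ABD/-/- → run A
t=3: L0/L1/L2 = BD/A/- → run B
t=4: L0/L1/L2 = BDCE/A/- → run B
t=5: L0/L1/L2 = BDCEF/A/- → run B
t=6: L0/L1/L2 = DCEF/AB/- → run D
t=7: L0/L1/L2 = DCEF/AB/- → run D
t=8: L0/L1/L2 = DCEF/AB/- → run D
t=9: L0/L1/L2 = CEF/ABD/- → run C
t=10: L0/L1/L2 = CEF/ABD/- → run C
t=11: L0/L1/L2 = CEF/ABD/- → run C
t=12: L0/L1/L2 = EF/ABDC/- → run E
t=13: L0/L1/L2 = EF/ABDC/- → run E
t=14: L0/L1/L2 = EF/ABDC/- → run E
t=15: L0/L1/L2 = F/ABDCE/- → run F
t=16: L0/L1/L2 = F/ABDCE/- → run F
t=17: L0/L1/L2 = F/ABDCE/- → run F
t=18: L0/L1/L2 = -/ABDCEF/- → run A
t=19: L0/L1/L2 = -/ABDCEF/- → run A
t=20: L0/L1/L2 = -/ABDCEF/- → run A
t=21: L0/L1/L2 = -/BDCEF/- → run B
t=22: L0/L1/L2 = -/BDCEF/- → run B
t=23: L0/L1/L2 = -/BDCEF/- → run B
t=24: L0/L1/L2 = -/DCEF/- → run D
t=25: L0/L1/L2 = -/DCEF/- → run D
t=26: L0/L1/L2 = -/DCEF/- → run D
t=27: L0/L1/L2 = -/DCEF/- → run D
t=28: L0/L1/L2 = -/DCEF/- → run D
t=29: L0/L1/L2 = -/CEF/- → run C
t=30: L0/L1/L2 = -/CEF/- → run C
t=31: L0/L1/L2 = -/CEF/- → run C
t=32: L0/L1/L2 = -/EF/- → run E
t=33: L0/L1/L2 = -/EF/- → run E
t=34: L0/L1/L2 = -/EF/- → run E
t=35: L0/L1/L2 = -/F/- → run F
t=36: (idle)
t=37: (idle)
t=38: (idle)
t=39: (idle)
t=40: (idle)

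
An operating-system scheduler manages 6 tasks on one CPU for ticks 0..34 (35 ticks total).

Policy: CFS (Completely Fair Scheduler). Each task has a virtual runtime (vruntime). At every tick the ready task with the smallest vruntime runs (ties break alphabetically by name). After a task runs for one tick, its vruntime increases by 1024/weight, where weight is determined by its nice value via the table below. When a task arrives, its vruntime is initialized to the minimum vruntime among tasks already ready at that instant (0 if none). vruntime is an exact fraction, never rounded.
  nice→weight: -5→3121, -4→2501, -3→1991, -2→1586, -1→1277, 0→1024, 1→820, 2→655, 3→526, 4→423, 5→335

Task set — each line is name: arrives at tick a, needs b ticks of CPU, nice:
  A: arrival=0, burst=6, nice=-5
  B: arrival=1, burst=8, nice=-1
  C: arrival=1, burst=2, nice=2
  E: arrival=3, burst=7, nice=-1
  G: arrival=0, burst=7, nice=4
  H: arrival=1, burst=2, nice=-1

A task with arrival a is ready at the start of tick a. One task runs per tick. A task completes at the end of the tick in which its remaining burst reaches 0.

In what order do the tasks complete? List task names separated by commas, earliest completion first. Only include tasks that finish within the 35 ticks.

t=0: vr[A=0 G=0] → run A
t=1: vr[A=1024/3121 B=0 C=0 G=0 H=0] → run B
t=2: vr[A=1024/3121 B=1024/1277 C=0 G=0 H=0] → run C
t=3: vr[A=1024/3121 B=1024/1277 C=1024/655 E=0 G=0 H=0] → run E
t=4: vr[A=1024/3121 B=1024/1277 C=1024/655 E=1024/1277 G=0 H=0] → run G
t=5: vr[A=1024/3121 B=1024/1277 C=1024/655 E=1024/1277 G=1024/423 H=0] → run H
t=6: vr[A=1024/3121 B=1024/1277 C=1024/655 E=1024/1277 G=1024/423 H=1024/1277] → run A
t=7: vr[A=2048/3121 B=1024/1277 C=1024/655 E=1024/1277 G=1024/423 H=1024/1277] → run A
t=8: vr[A=3072/3121 B=1024/1277 C=1024/655 E=1024/1277 G=1024/423 H=1024/1277] → run B
t=9: vr[A=3072/3121 B=2048/1277 C=1024/655 E=1024/1277 G=1024/423 H=1024/1277] → run E
t=10: vr[A=3072/3121 B=2048/1277 C=1024/655 E=2048/1277 G=1024/423 H=1024/1277] → run H
t=11: vr[A=3072/3121 B=2048/1277 C=1024/655 E=2048/1277 G=1024/423] → run A
t=12: vr[A=4096/3121 B=2048/1277 C=1024/655 E=2048/1277 G=1024/423] → run A
t=13: vr[A=5120/3121 B=2048/1277 C=1024/655 E=2048/1277 G=1024/423] → run C
t=14: vr[A=5120/3121 B=2048/1277 E=2048/1277 G=1024/423] → run B
t=15: vr[A=5120/3121 B=3072/1277 E=2048/1277 G=1024/423] → run E
t=16: vr[A=5120/3121 B=3072/1277 E=3072/1277 G=1024/423] → run A
t=17: vr[B=3072/1277 E=3072/1277 G=1024/423] → run B
t=18: vr[B=4096/1277 E=3072/1277 G=1024/423] → run E
t=19: vr[B=4096/1277 E=4096/1277 G=1024/423] → run G
t=20: vr[B=4096/1277 E=4096/1277 G=2048/423] → run B
t=21: vr[B=5120/1277 E=4096/1277 G=2048/423] → run E
t=22: vr[B=5120/1277 E=5120/1277 G=2048/423] → run B
t=23: vr[B=6144/1277 E=5120/1277 G=2048/423] → run E
t=24: vr[B=6144/1277 E=6144/1277 G=2048/423] → run B
t=25: vr[B=7168/1277 E=6144/1277 G=2048/423] → run E
t=26: vr[B=7168/1277 G=2048/423] → run G
t=27: vr[B=7168/1277 G=1024/141] → run B
t=28: vr[G=1024/141] → run G
t=29: vr[G=4096/423] → run G
t=30: vr[G=5120/423] → run G
t=31: vr[G=2048/141] → run G
t=32: (idle)
t=33: (idle)
t=34: (idle)

completion order = H, C, A, E, B, G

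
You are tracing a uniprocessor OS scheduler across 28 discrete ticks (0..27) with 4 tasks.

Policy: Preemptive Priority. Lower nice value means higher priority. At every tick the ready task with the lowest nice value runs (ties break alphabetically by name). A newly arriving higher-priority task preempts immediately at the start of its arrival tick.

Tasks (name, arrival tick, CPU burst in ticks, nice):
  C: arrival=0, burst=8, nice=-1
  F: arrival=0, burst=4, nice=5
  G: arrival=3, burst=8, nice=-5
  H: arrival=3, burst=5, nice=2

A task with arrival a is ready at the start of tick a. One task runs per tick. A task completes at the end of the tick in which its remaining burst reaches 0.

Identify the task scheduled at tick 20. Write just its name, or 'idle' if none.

t=0: ready={C,F} → run C
t=1: ready={C,F} → run C
t=2: ready={C,F} → run C
t=3: ready={C,F,G,H} → run G
t=4: ready={C,F,G,H} → run G
t=5: ready={C,F,G,H} → run G
t=6: ready={C,F,G,H} → run G
t=7: ready={C,F,G,H} → run G
t=8: ready={C,F,G,H} → run G
t=9: ready={C,F,G,H} → run G
t=10: ready={C,F,G,H} → run G
t=11: ready={C,F,H} → run C
t=12: ready={C,F,H} → run C
t=13: ready={C,F,H} → run C
t=14: ready={C,F,H} → run C
t=15: ready={C,F,H} → run C
t=16: ready={F,H} → run H
t=17: ready={F,H} → run H
t=18: ready={F,H} → run H
t=19: ready={F,H} → run H
t=20: ready={F,H} → run H
t=21: ready={F} → run F
t=22: ready={F} → run F
t=23: ready={F} → run F
t=24: ready={F} → run F
t=25: (idle)
t=26: (idle)
t=27: (idle)

running at tick 20 = H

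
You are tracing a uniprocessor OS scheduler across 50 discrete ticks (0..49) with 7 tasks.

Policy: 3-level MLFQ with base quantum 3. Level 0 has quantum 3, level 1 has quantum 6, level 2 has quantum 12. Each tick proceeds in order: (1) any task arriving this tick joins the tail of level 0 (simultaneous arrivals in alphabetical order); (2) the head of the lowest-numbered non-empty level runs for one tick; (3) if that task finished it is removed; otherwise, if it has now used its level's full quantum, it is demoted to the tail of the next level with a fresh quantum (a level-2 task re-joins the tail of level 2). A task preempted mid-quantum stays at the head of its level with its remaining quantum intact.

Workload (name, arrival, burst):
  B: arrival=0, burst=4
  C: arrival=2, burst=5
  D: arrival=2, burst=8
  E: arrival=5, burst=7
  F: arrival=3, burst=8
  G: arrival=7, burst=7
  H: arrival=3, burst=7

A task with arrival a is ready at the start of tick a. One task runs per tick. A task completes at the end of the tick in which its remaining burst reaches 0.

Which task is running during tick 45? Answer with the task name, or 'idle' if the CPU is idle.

running at tick 45 = G

t=0: L0/L1/L2 = B/-/- → run B
t=1: L0/L1/L2 = B/-/- → run B
t=2: L0/L1/L2 = BCD/-/- → run B
t=3: L0/L1/L2 = CDFH/B/- → run C
t=4: L0/L1/L2 = CDFH/B/- → run C
t=5: L0/L1/L2 = CDFHE/B/- → run C
t=6: L0/L1/L2 = DFHE/BC/- → run D
t=7: L0/L1/L2 = DFHEG/BC/- → run D
t=8: L0/L1/L2 = DFHEG/BC/- → run D
t=9: L0/L1/L2 = FHEG/BCD/- → run F
t=10: L0/L1/L2 = FHEG/BCD/- → run F
t=11: L0/L1/L2 = FHEG/BCD/- → run F
t=12: L0/L1/L2 = HEG/BCDF/- → run H
t=13: L0/L1/L2 = HEG/BCDF/- → run H
t=14: L0/L1/L2 = HEG/BCDF/- → run H
t=15: L0/L1/L2 = EG/BCDFH/- → run E
t=16: L0/L1/L2 = EG/BCDFH/- → run E
t=17: L0/L1/L2 = EG/BCDFH/- → run E
t=18: L0/L1/L2 = G/BCDFHE/- → run G
t=19: L0/L1/L2 = G/BCDFHE/- → run G
t=20: L0/L1/L2 = G/BCDFHE/- → run G
t=21: L0/L1/L2 = -/BCDFHEG/- → run B
t=22: L0/L1/L2 = -/CDFHEG/- → run C
t=23: L0/L1/L2 = -/CDFHEG/- → run C
t=24: L0/L1/L2 = -/DFHEG/- → run D
t=25: L0/L1/L2 = -/DFHEG/- → run D
t=26: L0/L1/L2 = -/DFHEG/- → run D
t=27: L0/L1/L2 = -/DFHEG/- → run D
t=28: L0/L1/L2 = -/DFHEG/- → run D
t=29: L0/L1/L2 = -/FHEG/- → run F
t=30: L0/L1/L2 = -/FHEG/- → run F
t=31: L0/L1/L2 = -/FHEG/- → run F
t=32: L0/L1/L2 = -/FHEG/- → run F
t=33: L0/L1/L2 = -/FHEG/- → run F
t=34: L0/L1/L2 = -/HEG/- → run H
t=35: L0/L1/L2 = -/HEG/- → run H
t=36: L0/L1/L2 = -/HEG/- → run H
t=37: L0/L1/L2 = -/HEG/- → run H
t=38: L0/L1/L2 = -/EG/- → run E
t=39: L0/L1/L2 = -/EG/- → run E
t=40: L0/L1/L2 = -/EG/- → run E
t=41: L0/L1/L2 = -/EG/- → run E
t=42: L0/L1/L2 = -/G/- → run G
t=43: L0/L1/L2 = -/G/- → run G
t=44: L0/L1/L2 = -/G/- → run G
t=45: L0/L1/L2 = -/G/- → run G
t=46: (idle)
t=47: (idle)
t=48: (idle)
t=49: (idle)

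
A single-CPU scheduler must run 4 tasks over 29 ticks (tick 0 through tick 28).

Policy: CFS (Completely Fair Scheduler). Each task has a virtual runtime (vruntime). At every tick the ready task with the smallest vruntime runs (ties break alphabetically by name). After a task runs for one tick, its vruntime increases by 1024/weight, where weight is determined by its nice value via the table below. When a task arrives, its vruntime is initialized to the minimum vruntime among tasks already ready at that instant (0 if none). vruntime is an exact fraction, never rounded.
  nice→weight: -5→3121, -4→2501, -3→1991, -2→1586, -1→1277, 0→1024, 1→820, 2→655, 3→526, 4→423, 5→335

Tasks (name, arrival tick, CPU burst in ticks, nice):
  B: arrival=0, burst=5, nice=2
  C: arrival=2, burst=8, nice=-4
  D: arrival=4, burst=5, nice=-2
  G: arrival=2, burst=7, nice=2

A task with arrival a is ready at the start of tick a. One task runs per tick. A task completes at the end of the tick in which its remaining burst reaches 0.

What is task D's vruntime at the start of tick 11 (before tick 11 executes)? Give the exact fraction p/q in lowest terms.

vruntime(D, start of tick 11) = 2630144/519415

t=0: vr[B=0] → run B
t=1: vr[B=1024/655] → run B
t=2: vr[B=2048/655 C=2048/655 G=2048/655] → run B
t=3: vr[B=3072/655 C=2048/655 G=2048/655] → run C
t=4: vr[B=3072/655 C=5792768/1638155 D=2048/655 G=2048/655] → run D
t=5: vr[B=3072/655 C=5792768/1638155 D=1959424/519415 G=2048/655] → run G
t=6: vr[B=3072/655 C=5792768/1638155 D=1959424/519415 G=3072/655] → run C
t=7: vr[B=3072/655 C=6463488/1638155 D=1959424/519415 G=3072/655] → run D
t=8: vr[B=3072/655 C=6463488/1638155 D=2294784/519415 G=3072/655] → run C
t=9: vr[B=3072/655 C=7134208/1638155 D=2294784/519415 G=3072/655] → run C
t=10: vr[B=3072/655 C=7804928/1638155 D=2294784/519415 G=3072/655] → run D
t=11: vr[B=3072/655 C=7804928/1638155 D=2630144/519415 G=3072/655] → run B
t=12: vr[B=4096/655 C=7804928/1638155 D=2630144/519415 G=3072/655] → run G
t=13: vr[B=4096/655 C=7804928/1638155 D=2630144/519415 G=4096/655] → run C
t=14: vr[B=4096/655 C=8475648/1638155 D=2630144/519415 G=4096/655] → run D
t=15: vr[B=4096/655 C=8475648/1638155 D=2965504/519415 G=4096/655] → run C
t=16: vr[B=4096/655 C=9146368/1638155 D=2965504/519415 G=4096/655] → run C
t=17: vr[B=4096/655 C=9817088/1638155 D=2965504/519415 G=4096/655] → run D
t=18: vr[B=4096/655 C=9817088/1638155 G=4096/655] → run C
t=19: vr[B=4096/655 G=4096/655] → run B
t=20: vr[G=4096/655] → run G
t=21: vr[G=1024/131] → run G
t=22: vr[G=6144/655] → run G
t=23: vr[G=7168/655] → run G
t=24: vr[G=8192/655] → run G
t=25: (idle)
t=26: (idle)
t=27: (idle)
t=28: (idle)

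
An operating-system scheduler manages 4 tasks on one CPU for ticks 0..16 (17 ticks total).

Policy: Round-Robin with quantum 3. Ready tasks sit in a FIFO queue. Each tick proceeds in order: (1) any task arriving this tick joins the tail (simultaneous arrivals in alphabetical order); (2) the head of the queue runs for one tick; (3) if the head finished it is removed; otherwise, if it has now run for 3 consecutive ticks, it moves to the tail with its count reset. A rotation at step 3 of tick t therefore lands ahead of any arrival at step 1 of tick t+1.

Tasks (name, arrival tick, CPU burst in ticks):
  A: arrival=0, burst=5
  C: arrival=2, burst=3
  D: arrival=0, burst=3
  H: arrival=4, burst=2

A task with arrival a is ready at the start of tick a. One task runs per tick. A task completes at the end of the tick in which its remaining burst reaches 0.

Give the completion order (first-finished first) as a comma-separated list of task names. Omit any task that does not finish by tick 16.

completion order = D, C, A, H

t=0: queue=[A,D] q_used=0 → run A
t=1: queue=[A,D] q_used=1 → run A
t=2: queue=[A,D,C] q_used=2 → run A
t=3: queue=[D,C,A] q_used=0 → run D
t=4: queue=[D,C,A,H] q_used=1 → run D
t=5: queue=[D,C,A,H] q_used=2 → run D
t=6: queue=[C,A,H] q_used=0 → run C
t=7: queue=[C,A,H] q_used=1 → run C
t=8: queue=[C,A,H] q_used=2 → run C
t=9: queue=[A,H] q_used=0 → run A
t=10: queue=[A,H] q_used=1 → run A
t=11: queue=[H] q_used=0 → run H
t=12: queue=[H] q_used=1 → run H
t=13: (idle)
t=14: (idle)
t=15: (idle)
t=16: (idle)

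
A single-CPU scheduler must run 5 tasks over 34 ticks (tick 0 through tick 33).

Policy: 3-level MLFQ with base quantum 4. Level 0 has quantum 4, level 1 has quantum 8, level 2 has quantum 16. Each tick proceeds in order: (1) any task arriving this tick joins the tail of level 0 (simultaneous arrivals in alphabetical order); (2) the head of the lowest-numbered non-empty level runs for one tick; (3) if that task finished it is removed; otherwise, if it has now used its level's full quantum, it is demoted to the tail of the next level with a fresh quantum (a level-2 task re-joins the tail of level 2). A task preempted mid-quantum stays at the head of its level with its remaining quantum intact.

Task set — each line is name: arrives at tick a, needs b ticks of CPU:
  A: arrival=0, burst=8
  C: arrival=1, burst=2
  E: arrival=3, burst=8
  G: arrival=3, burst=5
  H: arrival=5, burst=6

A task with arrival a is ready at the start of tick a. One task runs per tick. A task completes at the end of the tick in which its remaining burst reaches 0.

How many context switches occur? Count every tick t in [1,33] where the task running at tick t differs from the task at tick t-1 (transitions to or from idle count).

context switches = 9

t=0: L0/L1/L2 = A/-/- → run A
t=1: L0/L1/L2 = AC/-/- → run A
t=2: L0/L1/L2 = AC/-/- → run A
t=3: L0/L1/L2 = ACEG/-/- → run A
t=4: L0/L1/L2 = CEG/A/- → run C
t=5: L0/L1/L2 = CEGH/A/- → run C
t=6: L0/L1/L2 = EGH/A/- → run E
t=7: L0/L1/L2 = EGH/A/- → run E
t=8: L0/L1/L2 = EGH/A/- → run E
t=9: L0/L1/L2 = EGH/A/- → run E
t=10: L0/L1/L2 = GH/AE/- → run G
t=11: L0/L1/L2 = GH/AE/- → run G
t=12: L0/L1/L2 = GH/AE/- → run G
t=13: L0/L1/L2 = GH/AE/- → run G
t=14: L0/L1/L2 = H/AEG/- → run H
t=15: L0/L1/L2 = H/AEG/- → run H
t=16: L0/L1/L2 = H/AEG/- → run H
t=17: L0/L1/L2 = H/AEG/- → run H
t=18: L0/L1/L2 = -/AEGH/- → run A
t=19: L0/L1/L2 = -/AEGH/- → run A
t=20: L0/L1/L2 = -/AEGH/- → run A
t=21: L0/L1/L2 = -/AEGH/- → run A
t=22: L0/L1/L2 = -/EGH/- → run E
t=23: L0/L1/L2 = -/EGH/- → run E
t=24: L0/L1/L2 = -/EGH/- → run E
t=25: L0/L1/L2 = -/EGH/- → run E
t=26: L0/L1/L2 = -/GH/- → run G
t=27: L0/L1/L2 = -/H/- → run H
t=28: L0/L1/L2 = -/H/- → run H
t=29: (idle)
t=30: (idle)
t=31: (idle)
t=32: (idle)
t=33: (idle)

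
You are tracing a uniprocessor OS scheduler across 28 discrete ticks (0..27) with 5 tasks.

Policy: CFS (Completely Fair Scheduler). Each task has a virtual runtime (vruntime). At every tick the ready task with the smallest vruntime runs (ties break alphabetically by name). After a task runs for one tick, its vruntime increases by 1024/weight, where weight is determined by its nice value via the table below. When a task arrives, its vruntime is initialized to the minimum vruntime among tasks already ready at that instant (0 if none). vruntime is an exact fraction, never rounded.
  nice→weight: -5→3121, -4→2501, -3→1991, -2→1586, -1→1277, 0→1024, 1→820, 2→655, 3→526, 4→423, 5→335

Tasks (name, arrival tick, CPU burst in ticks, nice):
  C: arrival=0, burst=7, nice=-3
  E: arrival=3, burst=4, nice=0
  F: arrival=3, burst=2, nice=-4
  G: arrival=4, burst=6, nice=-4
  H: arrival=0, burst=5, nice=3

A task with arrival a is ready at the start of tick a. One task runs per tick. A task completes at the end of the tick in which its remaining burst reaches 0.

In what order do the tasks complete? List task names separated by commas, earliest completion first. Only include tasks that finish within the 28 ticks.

t=0: vr[C=0 H=0] → run C
t=1: vr[C=1024/1991 H=0] → run H
t=2: vr[C=1024/1991 H=512/263] → run C
t=3: vr[C=2048/1991 E=2048/1991 F=2048/1991 H=512/263] → run C
t=4: vr[C=3072/1991 E=2048/1991 F=2048/1991 G=2048/1991 H=512/263] → run E
t=5: vr[C=3072/1991 E=4039/1991 F=2048/1991 G=2048/1991 H=512/263] → run F
t=6: vr[C=3072/1991 E=4039/1991 F=7160832/4979491 G=2048/1991 H=512/263] → run G
t=7: vr[C=3072/1991 E=4039/1991 F=7160832/4979491 G=7160832/4979491 H=512/263] → run F
t=8: vr[C=3072/1991 E=4039/1991 G=7160832/4979491 H=512/263] → run G
t=9: vr[C=3072/1991 E=4039/1991 G=9199616/4979491 H=512/263] → run C
t=10: vr[C=4096/1991 E=4039/1991 G=9199616/4979491 H=512/263] → run G
t=11: vr[C=4096/1991 E=4039/1991 G=11238400/4979491 H=512/263] → run H
t=12: vr[C=4096/1991 E=4039/1991 G=11238400/4979491 H=1024/263] → run E
t=13: vr[C=4096/1991 E=6030/1991 G=11238400/4979491 H=1024/263] → run C
t=14: vr[C=5120/1991 E=6030/1991 G=11238400/4979491 H=1024/263] → run G
t=15: vr[C=5120/1991 E=6030/1991 G=13277184/4979491 H=1024/263] → run C
t=16: vr[C=6144/1991 E=6030/1991 G=13277184/4979491 H=1024/263] → run G
t=17: vr[C=6144/1991 E=6030/1991 G=15315968/4979491 H=1024/263] → run E
t=18: vr[C=6144/1991 E=8021/1991 G=15315968/4979491 H=1024/263] → run G
t=19: vr[C=6144/1991 E=8021/1991 H=1024/263] → run C
t=20: vr[E=8021/1991 H=1024/263] → run H
t=21: vr[E=8021/1991 H=1536/263] → run E
t=22: vr[H=1536/263] → run H
t=23: vr[H=2048/263] → run H
t=24: (idle)
t=25: (idle)
t=26: (idle)
t=27: (idle)

completion order = F, G, C, E, H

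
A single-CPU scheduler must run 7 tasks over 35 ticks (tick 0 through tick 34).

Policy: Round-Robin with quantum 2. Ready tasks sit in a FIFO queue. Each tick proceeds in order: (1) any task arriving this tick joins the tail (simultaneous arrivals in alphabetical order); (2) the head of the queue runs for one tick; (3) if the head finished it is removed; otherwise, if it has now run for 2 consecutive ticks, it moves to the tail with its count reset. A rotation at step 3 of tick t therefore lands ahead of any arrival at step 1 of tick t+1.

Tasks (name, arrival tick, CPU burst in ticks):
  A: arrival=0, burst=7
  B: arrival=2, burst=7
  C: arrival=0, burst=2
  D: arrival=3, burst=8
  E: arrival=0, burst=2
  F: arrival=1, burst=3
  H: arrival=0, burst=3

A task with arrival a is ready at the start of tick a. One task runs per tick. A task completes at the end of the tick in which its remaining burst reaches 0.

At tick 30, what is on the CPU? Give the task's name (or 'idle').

running at tick 30 = D

t=0: queue=[A,C,E,H] q_used=0 → run A
t=1: queue=[A,C,E,H,F] q_used=1 → run A
t=2: queue=[C,E,H,F,A,B] q_used=0 → run C
t=3: queue=[C,E,H,F,A,B,D] q_used=1 → run C
t=4: queue=[E,H,F,A,B,D] q_used=0 → run E
t=5: queue=[E,H,F,A,B,D] q_used=1 → run E
t=6: queue=[H,F,A,B,D] q_used=0 → run H
t=7: queue=[H,F,A,B,D] q_used=1 → run H
t=8: queue=[F,A,B,D,H] q_used=0 → run F
t=9: queue=[F,A,B,D,H] q_used=1 → run F
t=10: queue=[A,B,D,H,F] q_used=0 → run A
t=11: queue=[A,B,D,H,F] q_used=1 → run A
t=12: queue=[B,D,H,F,A] q_used=0 → run B
t=13: queue=[B,D,H,F,A] q_used=1 → run B
t=14: queue=[D,H,F,A,B] q_used=0 → run D
t=15: queue=[D,H,F,A,B] q_used=1 → run D
t=16: queue=[H,F,A,B,D] q_used=0 → run H
t=17: queue=[F,A,B,D] q_used=0 → run F
t=18: queue=[A,B,D] q_used=0 → run A
t=19: queue=[A,B,D] q_used=1 → run A
t=20: queue=[B,D,A] q_used=0 → run B
t=21: queue=[B,D,A] q_used=1 → run B
t=22: queue=[D,A,B] q_used=0 → run D
t=23: queue=[D,A,B] q_used=1 → run D
t=24: queue=[A,B,D] q_used=0 → run A
t=25: queue=[B,D] q_used=0 → run B
t=26: queue=[B,D] q_used=1 → run B
t=27: queue=[D,B] q_used=0 → run D
t=28: queue=[D,B] q_used=1 → run D
t=29: queue=[B,D] q_used=0 → run B
t=30: queue=[D] q_used=0 → run D
t=31: queue=[D] q_used=1 → run D
t=32: (idle)
t=33: (idle)
t=34: (idle)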